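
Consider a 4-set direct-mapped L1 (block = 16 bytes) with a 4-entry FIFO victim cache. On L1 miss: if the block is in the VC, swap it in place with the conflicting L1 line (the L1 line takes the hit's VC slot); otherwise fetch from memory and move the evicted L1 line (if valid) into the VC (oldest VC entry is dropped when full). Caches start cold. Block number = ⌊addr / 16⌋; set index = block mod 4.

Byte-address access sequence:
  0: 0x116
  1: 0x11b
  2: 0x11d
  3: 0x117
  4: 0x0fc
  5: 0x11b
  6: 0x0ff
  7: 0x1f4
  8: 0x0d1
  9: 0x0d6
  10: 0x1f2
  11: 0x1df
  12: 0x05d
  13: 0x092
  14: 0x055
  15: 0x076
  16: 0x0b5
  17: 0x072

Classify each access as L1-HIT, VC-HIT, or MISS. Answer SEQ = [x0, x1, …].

#0 0x116→b17/s1 MISS; vc=[]
#1 0x11b→b17/s1 L1-HIT; vc=[]
#2 0x11d→b17/s1 L1-HIT; vc=[]
#3 0x117→b17/s1 L1-HIT; vc=[]
#4 0xfc→b15/s3 MISS; vc=[]
#5 0x11b→b17/s1 L1-HIT; vc=[]
#6 0xff→b15/s3 L1-HIT; vc=[]
#7 0x1f4→b31/s3 MISS; vc=[15]
#8 0xd1→b13/s1 MISS; vc=[15,17]
#9 0xd6→b13/s1 L1-HIT; vc=[15,17]
#10 0x1f2→b31/s3 L1-HIT; vc=[15,17]
#11 0x1df→b29/s1 MISS; vc=[15,17,13]
#12 0x5d→b5/s1 MISS; vc=[15,17,13,29]
#13 0x92→b9/s1 MISS; vc=[17,13,29,5]
#14 0x55→b5/s1 VC-HIT; vc=[17,13,29,9]
#15 0x76→b7/s3 MISS; vc=[13,29,9,31]
#16 0xb5→b11/s3 MISS; vc=[29,9,31,7]
#17 0x72→b7/s3 VC-HIT; vc=[29,9,31,11]

SEQ = [MISS, L1-HIT, L1-HIT, L1-HIT, MISS, L1-HIT, L1-HIT, MISS, MISS, L1-HIT, L1-HIT, MISS, MISS, MISS, VC-HIT, MISS, MISS, VC-HIT]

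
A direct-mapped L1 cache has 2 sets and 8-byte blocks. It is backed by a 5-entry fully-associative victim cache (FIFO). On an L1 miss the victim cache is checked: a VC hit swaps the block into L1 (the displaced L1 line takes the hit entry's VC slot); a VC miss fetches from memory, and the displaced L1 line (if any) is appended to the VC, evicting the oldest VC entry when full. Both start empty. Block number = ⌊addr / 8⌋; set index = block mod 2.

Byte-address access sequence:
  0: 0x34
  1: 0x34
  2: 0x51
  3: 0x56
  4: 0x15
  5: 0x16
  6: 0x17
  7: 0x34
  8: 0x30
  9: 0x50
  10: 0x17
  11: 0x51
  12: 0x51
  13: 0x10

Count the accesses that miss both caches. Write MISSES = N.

0: 0x34 (blk 6, set 0) → MISS  vc=[]
1: 0x34 (blk 6, set 0) → L1-HIT  vc=[]
2: 0x51 (blk 10, set 0) → MISS  vc=[6]
3: 0x56 (blk 10, set 0) → L1-HIT  vc=[6]
4: 0x15 (blk 2, set 0) → MISS  vc=[6, 10]
5: 0x16 (blk 2, set 0) → L1-HIT  vc=[6, 10]
6: 0x17 (blk 2, set 0) → L1-HIT  vc=[6, 10]
7: 0x34 (blk 6, set 0) → VC-HIT  vc=[2, 10]
8: 0x30 (blk 6, set 0) → L1-HIT  vc=[2, 10]
9: 0x50 (blk 10, set 0) → VC-HIT  vc=[2, 6]
10: 0x17 (blk 2, set 0) → VC-HIT  vc=[10, 6]
11: 0x51 (blk 10, set 0) → VC-HIT  vc=[2, 6]
12: 0x51 (blk 10, set 0) → L1-HIT  vc=[2, 6]
13: 0x10 (blk 2, set 0) → VC-HIT  vc=[10, 6]

MISSES = 3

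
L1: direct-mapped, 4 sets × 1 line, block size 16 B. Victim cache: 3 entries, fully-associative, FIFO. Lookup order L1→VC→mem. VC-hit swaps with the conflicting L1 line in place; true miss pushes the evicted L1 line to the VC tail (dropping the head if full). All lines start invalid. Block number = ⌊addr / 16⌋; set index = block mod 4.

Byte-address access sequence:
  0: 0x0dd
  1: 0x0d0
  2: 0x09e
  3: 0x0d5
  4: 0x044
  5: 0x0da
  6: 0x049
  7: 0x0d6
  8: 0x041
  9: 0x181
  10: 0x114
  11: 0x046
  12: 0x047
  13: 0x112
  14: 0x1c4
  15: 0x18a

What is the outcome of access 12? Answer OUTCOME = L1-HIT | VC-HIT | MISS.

OUTCOME = L1-HIT

#0 0xdd→b13/s1 MISS; vc=[]
#1 0xd0→b13/s1 L1-HIT; vc=[]
#2 0x9e→b9/s1 MISS; vc=[13]
#3 0xd5→b13/s1 VC-HIT; vc=[9]
#4 0x44→b4/s0 MISS; vc=[9]
#5 0xda→b13/s1 L1-HIT; vc=[9]
#6 0x49→b4/s0 L1-HIT; vc=[9]
#7 0xd6→b13/s1 L1-HIT; vc=[9]
#8 0x41→b4/s0 L1-HIT; vc=[9]
#9 0x181→b24/s0 MISS; vc=[9,4]
#10 0x114→b17/s1 MISS; vc=[9,4,13]
#11 0x46→b4/s0 VC-HIT; vc=[9,24,13]
#12 0x47→b4/s0 L1-HIT; vc=[9,24,13]
#13 0x112→b17/s1 L1-HIT; vc=[9,24,13]
#14 0x1c4→b28/s0 MISS; vc=[24,13,4]
#15 0x18a→b24/s0 VC-HIT; vc=[28,13,4]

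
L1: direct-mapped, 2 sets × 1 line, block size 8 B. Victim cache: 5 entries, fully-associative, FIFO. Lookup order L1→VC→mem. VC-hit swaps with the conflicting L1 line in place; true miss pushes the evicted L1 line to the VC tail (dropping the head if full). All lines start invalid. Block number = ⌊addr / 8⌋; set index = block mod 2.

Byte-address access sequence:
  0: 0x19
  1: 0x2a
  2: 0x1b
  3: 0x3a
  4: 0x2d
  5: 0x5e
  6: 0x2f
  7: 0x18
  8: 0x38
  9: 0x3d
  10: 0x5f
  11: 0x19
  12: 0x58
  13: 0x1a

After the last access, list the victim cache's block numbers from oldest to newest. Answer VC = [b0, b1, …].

VC = [11, 5, 7]

  [0] addr=0x19 blk=3 s=1: MISS | VC []
  [1] addr=0x2a blk=5 s=1: MISS | VC [3]
  [2] addr=0x1b blk=3 s=1: VC-HIT | VC [5]
  [3] addr=0x3a blk=7 s=1: MISS | VC [5, 3]
  [4] addr=0x2d blk=5 s=1: VC-HIT | VC [7, 3]
  [5] addr=0x5e blk=11 s=1: MISS | VC [7, 3, 5]
  [6] addr=0x2f blk=5 s=1: VC-HIT | VC [7, 3, 11]
  [7] addr=0x18 blk=3 s=1: VC-HIT | VC [7, 5, 11]
  [8] addr=0x38 blk=7 s=1: VC-HIT | VC [3, 5, 11]
  [9] addr=0x3d blk=7 s=1: L1-HIT | VC [3, 5, 11]
  [10] addr=0x5f blk=11 s=1: VC-HIT | VC [3, 5, 7]
  [11] addr=0x19 blk=3 s=1: VC-HIT | VC [11, 5, 7]
  [12] addr=0x58 blk=11 s=1: VC-HIT | VC [3, 5, 7]
  [13] addr=0x1a blk=3 s=1: VC-HIT | VC [11, 5, 7]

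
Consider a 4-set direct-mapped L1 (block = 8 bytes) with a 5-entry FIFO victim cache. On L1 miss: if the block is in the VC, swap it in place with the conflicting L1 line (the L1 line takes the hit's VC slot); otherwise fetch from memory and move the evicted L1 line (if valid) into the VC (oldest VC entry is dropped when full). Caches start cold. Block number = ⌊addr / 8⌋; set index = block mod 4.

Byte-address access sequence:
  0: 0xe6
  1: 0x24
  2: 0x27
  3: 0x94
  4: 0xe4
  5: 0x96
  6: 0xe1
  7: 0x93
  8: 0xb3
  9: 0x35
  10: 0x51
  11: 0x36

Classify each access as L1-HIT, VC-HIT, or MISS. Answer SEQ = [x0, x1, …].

  [0] addr=0xe6 blk=28 s=0: MISS | VC []
  [1] addr=0x24 blk=4 s=0: MISS | VC [28]
  [2] addr=0x27 blk=4 s=0: L1-HIT | VC [28]
  [3] addr=0x94 blk=18 s=2: MISS | VC [28]
  [4] addr=0xe4 blk=28 s=0: VC-HIT | VC [4]
  [5] addr=0x96 blk=18 s=2: L1-HIT | VC [4]
  [6] addr=0xe1 blk=28 s=0: L1-HIT | VC [4]
  [7] addr=0x93 blk=18 s=2: L1-HIT | VC [4]
  [8] addr=0xb3 blk=22 s=2: MISS | VC [4, 18]
  [9] addr=0x35 blk=6 s=2: MISS | VC [4, 18, 22]
  [10] addr=0x51 blk=10 s=2: MISS | VC [4, 18, 22, 6]
  [11] addr=0x36 blk=6 s=2: VC-HIT | VC [4, 18, 22, 10]

SEQ = [MISS, MISS, L1-HIT, MISS, VC-HIT, L1-HIT, L1-HIT, L1-HIT, MISS, MISS, MISS, VC-HIT]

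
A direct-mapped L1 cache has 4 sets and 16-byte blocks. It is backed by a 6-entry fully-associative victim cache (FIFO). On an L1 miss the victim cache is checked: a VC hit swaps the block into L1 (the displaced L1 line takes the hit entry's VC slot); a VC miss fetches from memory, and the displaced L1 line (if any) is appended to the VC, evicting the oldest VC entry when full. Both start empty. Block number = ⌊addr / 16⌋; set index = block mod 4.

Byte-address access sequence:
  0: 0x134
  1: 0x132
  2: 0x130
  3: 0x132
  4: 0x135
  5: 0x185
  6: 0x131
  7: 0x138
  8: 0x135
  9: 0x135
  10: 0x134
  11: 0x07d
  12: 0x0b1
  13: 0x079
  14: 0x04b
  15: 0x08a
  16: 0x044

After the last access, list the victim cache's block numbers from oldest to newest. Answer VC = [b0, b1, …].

VC = [19, 11, 24, 8]

  [0] addr=0x134 blk=19 s=3: MISS | VC []
  [1] addr=0x132 blk=19 s=3: L1-HIT | VC []
  [2] addr=0x130 blk=19 s=3: L1-HIT | VC []
  [3] addr=0x132 blk=19 s=3: L1-HIT | VC []
  [4] addr=0x135 blk=19 s=3: L1-HIT | VC []
  [5] addr=0x185 blk=24 s=0: MISS | VC []
  [6] addr=0x131 blk=19 s=3: L1-HIT | VC []
  [7] addr=0x138 blk=19 s=3: L1-HIT | VC []
  [8] addr=0x135 blk=19 s=3: L1-HIT | VC []
  [9] addr=0x135 blk=19 s=3: L1-HIT | VC []
  [10] addr=0x134 blk=19 s=3: L1-HIT | VC []
  [11] addr=0x7d blk=7 s=3: MISS | VC [19]
  [12] addr=0xb1 blk=11 s=3: MISS | VC [19, 7]
  [13] addr=0x79 blk=7 s=3: VC-HIT | VC [19, 11]
  [14] addr=0x4b blk=4 s=0: MISS | VC [19, 11, 24]
  [15] addr=0x8a blk=8 s=0: MISS | VC [19, 11, 24, 4]
  [16] addr=0x44 blk=4 s=0: VC-HIT | VC [19, 11, 24, 8]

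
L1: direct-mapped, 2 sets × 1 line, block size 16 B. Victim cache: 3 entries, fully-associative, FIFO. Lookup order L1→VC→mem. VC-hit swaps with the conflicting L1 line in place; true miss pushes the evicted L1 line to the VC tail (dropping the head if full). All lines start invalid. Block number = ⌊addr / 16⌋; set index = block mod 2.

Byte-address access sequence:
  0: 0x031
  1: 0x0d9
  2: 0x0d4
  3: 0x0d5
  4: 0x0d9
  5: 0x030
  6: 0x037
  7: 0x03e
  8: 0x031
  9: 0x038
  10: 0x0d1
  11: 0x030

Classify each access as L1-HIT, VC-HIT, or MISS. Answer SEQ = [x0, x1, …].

SEQ = [MISS, MISS, L1-HIT, L1-HIT, L1-HIT, VC-HIT, L1-HIT, L1-HIT, L1-HIT, L1-HIT, VC-HIT, VC-HIT]

0: 0x31 (blk 3, set 1) → MISS  vc=[]
1: 0xd9 (blk 13, set 1) → MISS  vc=[3]
2: 0xd4 (blk 13, set 1) → L1-HIT  vc=[3]
3: 0xd5 (blk 13, set 1) → L1-HIT  vc=[3]
4: 0xd9 (blk 13, set 1) → L1-HIT  vc=[3]
5: 0x30 (blk 3, set 1) → VC-HIT  vc=[13]
6: 0x37 (blk 3, set 1) → L1-HIT  vc=[13]
7: 0x3e (blk 3, set 1) → L1-HIT  vc=[13]
8: 0x31 (blk 3, set 1) → L1-HIT  vc=[13]
9: 0x38 (blk 3, set 1) → L1-HIT  vc=[13]
10: 0xd1 (blk 13, set 1) → VC-HIT  vc=[3]
11: 0x30 (blk 3, set 1) → VC-HIT  vc=[13]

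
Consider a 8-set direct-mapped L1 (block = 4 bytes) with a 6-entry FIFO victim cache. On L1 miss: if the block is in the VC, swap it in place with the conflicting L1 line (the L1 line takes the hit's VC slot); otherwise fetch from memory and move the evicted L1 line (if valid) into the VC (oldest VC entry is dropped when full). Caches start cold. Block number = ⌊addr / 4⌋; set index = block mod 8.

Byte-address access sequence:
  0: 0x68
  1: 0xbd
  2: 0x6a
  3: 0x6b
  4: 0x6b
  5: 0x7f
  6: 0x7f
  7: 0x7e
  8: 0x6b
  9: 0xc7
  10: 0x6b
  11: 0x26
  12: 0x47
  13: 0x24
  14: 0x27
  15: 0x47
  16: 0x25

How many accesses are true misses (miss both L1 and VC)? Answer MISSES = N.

MISSES = 6

#0 0x68→b26/s2 MISS; vc=[]
#1 0xbd→b47/s7 MISS; vc=[]
#2 0x6a→b26/s2 L1-HIT; vc=[]
#3 0x6b→b26/s2 L1-HIT; vc=[]
#4 0x6b→b26/s2 L1-HIT; vc=[]
#5 0x7f→b31/s7 MISS; vc=[47]
#6 0x7f→b31/s7 L1-HIT; vc=[47]
#7 0x7e→b31/s7 L1-HIT; vc=[47]
#8 0x6b→b26/s2 L1-HIT; vc=[47]
#9 0xc7→b49/s1 MISS; vc=[47]
#10 0x6b→b26/s2 L1-HIT; vc=[47]
#11 0x26→b9/s1 MISS; vc=[47,49]
#12 0x47→b17/s1 MISS; vc=[47,49,9]
#13 0x24→b9/s1 VC-HIT; vc=[47,49,17]
#14 0x27→b9/s1 L1-HIT; vc=[47,49,17]
#15 0x47→b17/s1 VC-HIT; vc=[47,49,9]
#16 0x25→b9/s1 VC-HIT; vc=[47,49,17]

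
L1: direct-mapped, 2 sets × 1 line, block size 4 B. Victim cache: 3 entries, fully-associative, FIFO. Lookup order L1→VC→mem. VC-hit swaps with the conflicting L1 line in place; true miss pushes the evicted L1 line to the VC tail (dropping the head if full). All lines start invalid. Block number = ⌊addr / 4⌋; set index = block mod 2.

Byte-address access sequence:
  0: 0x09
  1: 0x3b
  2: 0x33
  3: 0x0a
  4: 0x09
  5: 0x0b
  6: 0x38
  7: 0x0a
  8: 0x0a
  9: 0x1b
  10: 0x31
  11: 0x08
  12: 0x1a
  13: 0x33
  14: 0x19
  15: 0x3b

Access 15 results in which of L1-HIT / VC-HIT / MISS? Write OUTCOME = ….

OUTCOME = VC-HIT

#0 0x9→b2/s0 MISS; vc=[]
#1 0x3b→b14/s0 MISS; vc=[2]
#2 0x33→b12/s0 MISS; vc=[2,14]
#3 0xa→b2/s0 VC-HIT; vc=[12,14]
#4 0x9→b2/s0 L1-HIT; vc=[12,14]
#5 0xb→b2/s0 L1-HIT; vc=[12,14]
#6 0x38→b14/s0 VC-HIT; vc=[12,2]
#7 0xa→b2/s0 VC-HIT; vc=[12,14]
#8 0xa→b2/s0 L1-HIT; vc=[12,14]
#9 0x1b→b6/s0 MISS; vc=[12,14,2]
#10 0x31→b12/s0 VC-HIT; vc=[6,14,2]
#11 0x8→b2/s0 VC-HIT; vc=[6,14,12]
#12 0x1a→b6/s0 VC-HIT; vc=[2,14,12]
#13 0x33→b12/s0 VC-HIT; vc=[2,14,6]
#14 0x19→b6/s0 VC-HIT; vc=[2,14,12]
#15 0x3b→b14/s0 VC-HIT; vc=[2,6,12]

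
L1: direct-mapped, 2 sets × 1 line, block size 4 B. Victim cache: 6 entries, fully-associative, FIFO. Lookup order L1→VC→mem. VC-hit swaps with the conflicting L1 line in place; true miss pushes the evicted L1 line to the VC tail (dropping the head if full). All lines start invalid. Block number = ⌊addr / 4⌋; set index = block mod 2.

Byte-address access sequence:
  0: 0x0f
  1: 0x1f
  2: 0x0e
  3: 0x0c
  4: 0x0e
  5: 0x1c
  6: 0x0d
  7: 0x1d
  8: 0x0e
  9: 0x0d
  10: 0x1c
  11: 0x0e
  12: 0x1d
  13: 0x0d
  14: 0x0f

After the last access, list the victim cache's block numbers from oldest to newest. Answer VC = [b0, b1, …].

VC = [7]

#0 0xf→b3/s1 MISS; vc=[]
#1 0x1f→b7/s1 MISS; vc=[3]
#2 0xe→b3/s1 VC-HIT; vc=[7]
#3 0xc→b3/s1 L1-HIT; vc=[7]
#4 0xe→b3/s1 L1-HIT; vc=[7]
#5 0x1c→b7/s1 VC-HIT; vc=[3]
#6 0xd→b3/s1 VC-HIT; vc=[7]
#7 0x1d→b7/s1 VC-HIT; vc=[3]
#8 0xe→b3/s1 VC-HIT; vc=[7]
#9 0xd→b3/s1 L1-HIT; vc=[7]
#10 0x1c→b7/s1 VC-HIT; vc=[3]
#11 0xe→b3/s1 VC-HIT; vc=[7]
#12 0x1d→b7/s1 VC-HIT; vc=[3]
#13 0xd→b3/s1 VC-HIT; vc=[7]
#14 0xf→b3/s1 L1-HIT; vc=[7]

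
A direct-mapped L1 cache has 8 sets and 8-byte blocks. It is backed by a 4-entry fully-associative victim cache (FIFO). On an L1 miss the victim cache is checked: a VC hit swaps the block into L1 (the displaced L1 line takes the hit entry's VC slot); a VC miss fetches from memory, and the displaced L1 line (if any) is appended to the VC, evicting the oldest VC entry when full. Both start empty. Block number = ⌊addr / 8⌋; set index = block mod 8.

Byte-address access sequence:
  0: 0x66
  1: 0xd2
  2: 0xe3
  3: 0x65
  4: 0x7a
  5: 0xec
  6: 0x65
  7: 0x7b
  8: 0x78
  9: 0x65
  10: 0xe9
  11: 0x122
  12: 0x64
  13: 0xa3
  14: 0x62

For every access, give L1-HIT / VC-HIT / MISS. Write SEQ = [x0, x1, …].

0: 0x66 (blk 12, set 4) → MISS  vc=[]
1: 0xd2 (blk 26, set 2) → MISS  vc=[]
2: 0xe3 (blk 28, set 4) → MISS  vc=[12]
3: 0x65 (blk 12, set 4) → VC-HIT  vc=[28]
4: 0x7a (blk 15, set 7) → MISS  vc=[28]
5: 0xec (blk 29, set 5) → MISS  vc=[28]
6: 0x65 (blk 12, set 4) → L1-HIT  vc=[28]
7: 0x7b (blk 15, set 7) → L1-HIT  vc=[28]
8: 0x78 (blk 15, set 7) → L1-HIT  vc=[28]
9: 0x65 (blk 12, set 4) → L1-HIT  vc=[28]
10: 0xe9 (blk 29, set 5) → L1-HIT  vc=[28]
11: 0x122 (blk 36, set 4) → MISS  vc=[28, 12]
12: 0x64 (blk 12, set 4) → VC-HIT  vc=[28, 36]
13: 0xa3 (blk 20, set 4) → MISS  vc=[28, 36, 12]
14: 0x62 (blk 12, set 4) → VC-HIT  vc=[28, 36, 20]

SEQ = [MISS, MISS, MISS, VC-HIT, MISS, MISS, L1-HIT, L1-HIT, L1-HIT, L1-HIT, L1-HIT, MISS, VC-HIT, MISS, VC-HIT]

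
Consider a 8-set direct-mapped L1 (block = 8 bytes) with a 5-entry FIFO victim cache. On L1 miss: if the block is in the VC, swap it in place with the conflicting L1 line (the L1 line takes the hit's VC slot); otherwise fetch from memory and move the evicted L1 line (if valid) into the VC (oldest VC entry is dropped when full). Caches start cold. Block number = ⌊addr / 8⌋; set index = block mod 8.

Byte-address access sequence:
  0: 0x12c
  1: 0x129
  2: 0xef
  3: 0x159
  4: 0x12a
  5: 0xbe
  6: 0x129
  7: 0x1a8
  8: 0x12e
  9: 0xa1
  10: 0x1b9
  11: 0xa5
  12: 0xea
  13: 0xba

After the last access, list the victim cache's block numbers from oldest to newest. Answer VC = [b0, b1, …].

0: 0x12c (blk 37, set 5) → MISS  vc=[]
1: 0x129 (blk 37, set 5) → L1-HIT  vc=[]
2: 0xef (blk 29, set 5) → MISS  vc=[37]
3: 0x159 (blk 43, set 3) → MISS  vc=[37]
4: 0x12a (blk 37, set 5) → VC-HIT  vc=[29]
5: 0xbe (blk 23, set 7) → MISS  vc=[29]
6: 0x129 (blk 37, set 5) → L1-HIT  vc=[29]
7: 0x1a8 (blk 53, set 5) → MISS  vc=[29, 37]
8: 0x12e (blk 37, set 5) → VC-HIT  vc=[29, 53]
9: 0xa1 (blk 20, set 4) → MISS  vc=[29, 53]
10: 0x1b9 (blk 55, set 7) → MISS  vc=[29, 53, 23]
11: 0xa5 (blk 20, set 4) → L1-HIT  vc=[29, 53, 23]
12: 0xea (blk 29, set 5) → VC-HIT  vc=[37, 53, 23]
13: 0xba (blk 23, set 7) → VC-HIT  vc=[37, 53, 55]

VC = [37, 53, 55]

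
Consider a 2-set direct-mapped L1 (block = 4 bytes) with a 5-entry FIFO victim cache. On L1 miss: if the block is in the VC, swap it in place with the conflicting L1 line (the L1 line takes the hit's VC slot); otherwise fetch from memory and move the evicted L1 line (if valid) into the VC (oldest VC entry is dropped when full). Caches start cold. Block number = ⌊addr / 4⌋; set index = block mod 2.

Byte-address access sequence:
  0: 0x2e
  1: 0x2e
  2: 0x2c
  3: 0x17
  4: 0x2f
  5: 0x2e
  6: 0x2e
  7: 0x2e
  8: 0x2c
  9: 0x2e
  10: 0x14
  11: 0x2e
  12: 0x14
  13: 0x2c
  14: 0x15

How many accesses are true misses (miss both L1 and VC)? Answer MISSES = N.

#0 0x2e→b11/s1 MISS; vc=[]
#1 0x2e→b11/s1 L1-HIT; vc=[]
#2 0x2c→b11/s1 L1-HIT; vc=[]
#3 0x17→b5/s1 MISS; vc=[11]
#4 0x2f→b11/s1 VC-HIT; vc=[5]
#5 0x2e→b11/s1 L1-HIT; vc=[5]
#6 0x2e→b11/s1 L1-HIT; vc=[5]
#7 0x2e→b11/s1 L1-HIT; vc=[5]
#8 0x2c→b11/s1 L1-HIT; vc=[5]
#9 0x2e→b11/s1 L1-HIT; vc=[5]
#10 0x14→b5/s1 VC-HIT; vc=[11]
#11 0x2e→b11/s1 VC-HIT; vc=[5]
#12 0x14→b5/s1 VC-HIT; vc=[11]
#13 0x2c→b11/s1 VC-HIT; vc=[5]
#14 0x15→b5/s1 VC-HIT; vc=[11]

MISSES = 2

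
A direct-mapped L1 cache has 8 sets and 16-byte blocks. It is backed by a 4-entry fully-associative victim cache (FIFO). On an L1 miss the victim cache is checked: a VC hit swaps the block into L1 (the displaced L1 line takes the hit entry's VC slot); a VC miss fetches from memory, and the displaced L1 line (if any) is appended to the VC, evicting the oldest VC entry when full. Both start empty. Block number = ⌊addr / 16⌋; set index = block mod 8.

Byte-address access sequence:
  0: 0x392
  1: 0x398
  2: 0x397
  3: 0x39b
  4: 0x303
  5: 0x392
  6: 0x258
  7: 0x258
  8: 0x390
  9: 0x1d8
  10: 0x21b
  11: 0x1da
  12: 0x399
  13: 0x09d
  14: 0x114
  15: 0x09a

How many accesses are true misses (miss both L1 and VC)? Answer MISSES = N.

0: 0x392 (blk 57, set 1) → MISS  vc=[]
1: 0x398 (blk 57, set 1) → L1-HIT  vc=[]
2: 0x397 (blk 57, set 1) → L1-HIT  vc=[]
3: 0x39b (blk 57, set 1) → L1-HIT  vc=[]
4: 0x303 (blk 48, set 0) → MISS  vc=[]
5: 0x392 (blk 57, set 1) → L1-HIT  vc=[]
6: 0x258 (blk 37, set 5) → MISS  vc=[]
7: 0x258 (blk 37, set 5) → L1-HIT  vc=[]
8: 0x390 (blk 57, set 1) → L1-HIT  vc=[]
9: 0x1d8 (blk 29, set 5) → MISS  vc=[37]
10: 0x21b (blk 33, set 1) → MISS  vc=[37, 57]
11: 0x1da (blk 29, set 5) → L1-HIT  vc=[37, 57]
12: 0x399 (blk 57, set 1) → VC-HIT  vc=[37, 33]
13: 0x9d (blk 9, set 1) → MISS  vc=[37, 33, 57]
14: 0x114 (blk 17, set 1) → MISS  vc=[37, 33, 57, 9]
15: 0x9a (blk 9, set 1) → VC-HIT  vc=[37, 33, 57, 17]

MISSES = 7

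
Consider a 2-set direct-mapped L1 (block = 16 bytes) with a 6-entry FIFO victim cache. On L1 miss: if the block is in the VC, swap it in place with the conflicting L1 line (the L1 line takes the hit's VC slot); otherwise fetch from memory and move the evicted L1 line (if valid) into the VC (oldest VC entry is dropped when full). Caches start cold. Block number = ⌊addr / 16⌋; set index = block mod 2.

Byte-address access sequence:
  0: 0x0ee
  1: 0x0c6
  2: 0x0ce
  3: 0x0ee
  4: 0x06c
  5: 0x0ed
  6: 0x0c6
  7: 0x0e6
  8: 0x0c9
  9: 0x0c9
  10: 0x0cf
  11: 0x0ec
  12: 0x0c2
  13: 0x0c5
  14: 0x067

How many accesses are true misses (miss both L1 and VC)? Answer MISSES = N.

0: 0xee (blk 14, set 0) → MISS  vc=[]
1: 0xc6 (blk 12, set 0) → MISS  vc=[14]
2: 0xce (blk 12, set 0) → L1-HIT  vc=[14]
3: 0xee (blk 14, set 0) → VC-HIT  vc=[12]
4: 0x6c (blk 6, set 0) → MISS  vc=[12, 14]
5: 0xed (blk 14, set 0) → VC-HIT  vc=[12, 6]
6: 0xc6 (blk 12, set 0) → VC-HIT  vc=[14, 6]
7: 0xe6 (blk 14, set 0) → VC-HIT  vc=[12, 6]
8: 0xc9 (blk 12, set 0) → VC-HIT  vc=[14, 6]
9: 0xc9 (blk 12, set 0) → L1-HIT  vc=[14, 6]
10: 0xcf (blk 12, set 0) → L1-HIT  vc=[14, 6]
11: 0xec (blk 14, set 0) → VC-HIT  vc=[12, 6]
12: 0xc2 (blk 12, set 0) → VC-HIT  vc=[14, 6]
13: 0xc5 (blk 12, set 0) → L1-HIT  vc=[14, 6]
14: 0x67 (blk 6, set 0) → VC-HIT  vc=[14, 12]

MISSES = 3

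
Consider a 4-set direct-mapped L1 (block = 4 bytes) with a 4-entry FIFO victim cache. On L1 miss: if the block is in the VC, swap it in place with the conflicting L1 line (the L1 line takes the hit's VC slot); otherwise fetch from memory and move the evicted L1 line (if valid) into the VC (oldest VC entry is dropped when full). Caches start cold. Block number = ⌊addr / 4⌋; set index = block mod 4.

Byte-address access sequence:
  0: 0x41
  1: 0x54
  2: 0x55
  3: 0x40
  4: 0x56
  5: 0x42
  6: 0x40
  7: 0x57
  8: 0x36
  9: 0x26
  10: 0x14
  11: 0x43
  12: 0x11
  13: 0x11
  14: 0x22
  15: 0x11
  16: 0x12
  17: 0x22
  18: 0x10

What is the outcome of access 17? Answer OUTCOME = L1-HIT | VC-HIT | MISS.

OUTCOME = VC-HIT

#0 0x41→b16/s0 MISS; vc=[]
#1 0x54→b21/s1 MISS; vc=[]
#2 0x55→b21/s1 L1-HIT; vc=[]
#3 0x40→b16/s0 L1-HIT; vc=[]
#4 0x56→b21/s1 L1-HIT; vc=[]
#5 0x42→b16/s0 L1-HIT; vc=[]
#6 0x40→b16/s0 L1-HIT; vc=[]
#7 0x57→b21/s1 L1-HIT; vc=[]
#8 0x36→b13/s1 MISS; vc=[21]
#9 0x26→b9/s1 MISS; vc=[21,13]
#10 0x14→b5/s1 MISS; vc=[21,13,9]
#11 0x43→b16/s0 L1-HIT; vc=[21,13,9]
#12 0x11→b4/s0 MISS; vc=[21,13,9,16]
#13 0x11→b4/s0 L1-HIT; vc=[21,13,9,16]
#14 0x22→b8/s0 MISS; vc=[13,9,16,4]
#15 0x11→b4/s0 VC-HIT; vc=[13,9,16,8]
#16 0x12→b4/s0 L1-HIT; vc=[13,9,16,8]
#17 0x22→b8/s0 VC-HIT; vc=[13,9,16,4]
#18 0x10→b4/s0 VC-HIT; vc=[13,9,16,8]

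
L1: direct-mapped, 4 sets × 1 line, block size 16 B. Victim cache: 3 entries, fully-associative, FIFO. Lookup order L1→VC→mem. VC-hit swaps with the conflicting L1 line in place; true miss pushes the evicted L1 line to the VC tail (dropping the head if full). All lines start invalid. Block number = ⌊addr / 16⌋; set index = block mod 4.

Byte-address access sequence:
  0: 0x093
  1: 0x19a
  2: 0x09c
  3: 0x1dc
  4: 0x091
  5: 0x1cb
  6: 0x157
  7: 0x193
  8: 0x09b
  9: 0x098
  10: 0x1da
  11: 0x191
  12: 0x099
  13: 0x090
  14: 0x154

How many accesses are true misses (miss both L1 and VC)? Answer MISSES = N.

MISSES = 5

  [0] addr=0x93 blk=9 s=1: MISS | VC []
  [1] addr=0x19a blk=25 s=1: MISS | VC [9]
  [2] addr=0x9c blk=9 s=1: VC-HIT | VC [25]
  [3] addr=0x1dc blk=29 s=1: MISS | VC [25, 9]
  [4] addr=0x91 blk=9 s=1: VC-HIT | VC [25, 29]
  [5] addr=0x1cb blk=28 s=0: MISS | VC [25, 29]
  [6] addr=0x157 blk=21 s=1: MISS | VC [25, 29, 9]
  [7] addr=0x193 blk=25 s=1: VC-HIT | VC [21, 29, 9]
  [8] addr=0x9b blk=9 s=1: VC-HIT | VC [21, 29, 25]
  [9] addr=0x98 blk=9 s=1: L1-HIT | VC [21, 29, 25]
  [10] addr=0x1da blk=29 s=1: VC-HIT | VC [21, 9, 25]
  [11] addr=0x191 blk=25 s=1: VC-HIT | VC [21, 9, 29]
  [12] addr=0x99 blk=9 s=1: VC-HIT | VC [21, 25, 29]
  [13] addr=0x90 blk=9 s=1: L1-HIT | VC [21, 25, 29]
  [14] addr=0x154 blk=21 s=1: VC-HIT | VC [9, 25, 29]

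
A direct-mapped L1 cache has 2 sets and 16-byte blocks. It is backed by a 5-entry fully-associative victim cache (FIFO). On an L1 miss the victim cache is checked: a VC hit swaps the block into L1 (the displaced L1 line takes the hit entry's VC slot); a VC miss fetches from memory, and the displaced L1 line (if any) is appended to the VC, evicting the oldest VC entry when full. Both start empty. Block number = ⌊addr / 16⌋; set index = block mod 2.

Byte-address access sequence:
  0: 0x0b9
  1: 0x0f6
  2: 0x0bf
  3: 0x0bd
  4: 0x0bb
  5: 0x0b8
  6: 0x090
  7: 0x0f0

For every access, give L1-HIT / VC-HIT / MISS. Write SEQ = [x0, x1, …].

  [0] addr=0xb9 blk=11 s=1: MISS | VC []
  [1] addr=0xf6 blk=15 s=1: MISS | VC [11]
  [2] addr=0xbf blk=11 s=1: VC-HIT | VC [15]
  [3] addr=0xbd blk=11 s=1: L1-HIT | VC [15]
  [4] addr=0xbb blk=11 s=1: L1-HIT | VC [15]
  [5] addr=0xb8 blk=11 s=1: L1-HIT | VC [15]
  [6] addr=0x90 blk=9 s=1: MISS | VC [15, 11]
  [7] addr=0xf0 blk=15 s=1: VC-HIT | VC [9, 11]

SEQ = [MISS, MISS, VC-HIT, L1-HIT, L1-HIT, L1-HIT, MISS, VC-HIT]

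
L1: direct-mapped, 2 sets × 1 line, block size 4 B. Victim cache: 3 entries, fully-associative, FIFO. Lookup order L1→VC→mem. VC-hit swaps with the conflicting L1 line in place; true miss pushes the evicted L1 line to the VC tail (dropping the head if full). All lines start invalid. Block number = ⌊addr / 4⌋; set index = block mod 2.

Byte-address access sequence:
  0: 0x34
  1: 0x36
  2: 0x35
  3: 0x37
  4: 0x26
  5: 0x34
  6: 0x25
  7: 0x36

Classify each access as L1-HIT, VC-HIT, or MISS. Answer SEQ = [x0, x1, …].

0: 0x34 (blk 13, set 1) → MISS  vc=[]
1: 0x36 (blk 13, set 1) → L1-HIT  vc=[]
2: 0x35 (blk 13, set 1) → L1-HIT  vc=[]
3: 0x37 (blk 13, set 1) → L1-HIT  vc=[]
4: 0x26 (blk 9, set 1) → MISS  vc=[13]
5: 0x34 (blk 13, set 1) → VC-HIT  vc=[9]
6: 0x25 (blk 9, set 1) → VC-HIT  vc=[13]
7: 0x36 (blk 13, set 1) → VC-HIT  vc=[9]

SEQ = [MISS, L1-HIT, L1-HIT, L1-HIT, MISS, VC-HIT, VC-HIT, VC-HIT]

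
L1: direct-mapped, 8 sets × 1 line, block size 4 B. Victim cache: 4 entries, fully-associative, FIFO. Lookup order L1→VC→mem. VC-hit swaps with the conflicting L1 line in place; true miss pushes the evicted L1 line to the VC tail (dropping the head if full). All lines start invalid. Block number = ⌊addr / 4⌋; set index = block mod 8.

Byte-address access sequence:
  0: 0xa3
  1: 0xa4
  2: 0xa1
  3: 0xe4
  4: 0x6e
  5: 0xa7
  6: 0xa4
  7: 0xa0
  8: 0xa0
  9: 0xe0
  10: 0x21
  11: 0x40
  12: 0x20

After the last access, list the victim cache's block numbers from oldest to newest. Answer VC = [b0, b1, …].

VC = [57, 40, 56, 16]

#0 0xa3→b40/s0 MISS; vc=[]
#1 0xa4→b41/s1 MISS; vc=[]
#2 0xa1→b40/s0 L1-HIT; vc=[]
#3 0xe4→b57/s1 MISS; vc=[41]
#4 0x6e→b27/s3 MISS; vc=[41]
#5 0xa7→b41/s1 VC-HIT; vc=[57]
#6 0xa4→b41/s1 L1-HIT; vc=[57]
#7 0xa0→b40/s0 L1-HIT; vc=[57]
#8 0xa0→b40/s0 L1-HIT; vc=[57]
#9 0xe0→b56/s0 MISS; vc=[57,40]
#10 0x21→b8/s0 MISS; vc=[57,40,56]
#11 0x40→b16/s0 MISS; vc=[57,40,56,8]
#12 0x20→b8/s0 VC-HIT; vc=[57,40,56,16]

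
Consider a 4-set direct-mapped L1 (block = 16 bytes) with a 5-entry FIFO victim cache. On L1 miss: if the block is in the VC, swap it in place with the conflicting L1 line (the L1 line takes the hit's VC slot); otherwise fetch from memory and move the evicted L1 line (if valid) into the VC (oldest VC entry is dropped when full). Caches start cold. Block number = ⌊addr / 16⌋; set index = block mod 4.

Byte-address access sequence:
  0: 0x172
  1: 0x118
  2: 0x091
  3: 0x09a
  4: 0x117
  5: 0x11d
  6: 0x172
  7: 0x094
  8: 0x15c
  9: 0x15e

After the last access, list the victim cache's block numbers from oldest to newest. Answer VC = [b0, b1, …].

0: 0x172 (blk 23, set 3) → MISS  vc=[]
1: 0x118 (blk 17, set 1) → MISS  vc=[]
2: 0x91 (blk 9, set 1) → MISS  vc=[17]
3: 0x9a (blk 9, set 1) → L1-HIT  vc=[17]
4: 0x117 (blk 17, set 1) → VC-HIT  vc=[9]
5: 0x11d (blk 17, set 1) → L1-HIT  vc=[9]
6: 0x172 (blk 23, set 3) → L1-HIT  vc=[9]
7: 0x94 (blk 9, set 1) → VC-HIT  vc=[17]
8: 0x15c (blk 21, set 1) → MISS  vc=[17, 9]
9: 0x15e (blk 21, set 1) → L1-HIT  vc=[17, 9]

VC = [17, 9]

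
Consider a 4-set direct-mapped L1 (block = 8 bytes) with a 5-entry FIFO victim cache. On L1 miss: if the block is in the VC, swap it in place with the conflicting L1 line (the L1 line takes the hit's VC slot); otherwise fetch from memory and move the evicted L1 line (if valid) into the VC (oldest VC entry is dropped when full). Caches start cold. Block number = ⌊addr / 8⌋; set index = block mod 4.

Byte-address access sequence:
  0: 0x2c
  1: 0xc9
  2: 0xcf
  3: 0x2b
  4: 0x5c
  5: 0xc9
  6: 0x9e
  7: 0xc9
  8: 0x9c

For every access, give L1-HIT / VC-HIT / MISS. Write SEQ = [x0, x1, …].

SEQ = [MISS, MISS, L1-HIT, VC-HIT, MISS, VC-HIT, MISS, L1-HIT, L1-HIT]

  [0] addr=0x2c blk=5 s=1: MISS | VC []
  [1] addr=0xc9 blk=25 s=1: MISS | VC [5]
  [2] addr=0xcf blk=25 s=1: L1-HIT | VC [5]
  [3] addr=0x2b blk=5 s=1: VC-HIT | VC [25]
  [4] addr=0x5c blk=11 s=3: MISS | VC [25]
  [5] addr=0xc9 blk=25 s=1: VC-HIT | VC [5]
  [6] addr=0x9e blk=19 s=3: MISS | VC [5, 11]
  [7] addr=0xc9 blk=25 s=1: L1-HIT | VC [5, 11]
  [8] addr=0x9c blk=19 s=3: L1-HIT | VC [5, 11]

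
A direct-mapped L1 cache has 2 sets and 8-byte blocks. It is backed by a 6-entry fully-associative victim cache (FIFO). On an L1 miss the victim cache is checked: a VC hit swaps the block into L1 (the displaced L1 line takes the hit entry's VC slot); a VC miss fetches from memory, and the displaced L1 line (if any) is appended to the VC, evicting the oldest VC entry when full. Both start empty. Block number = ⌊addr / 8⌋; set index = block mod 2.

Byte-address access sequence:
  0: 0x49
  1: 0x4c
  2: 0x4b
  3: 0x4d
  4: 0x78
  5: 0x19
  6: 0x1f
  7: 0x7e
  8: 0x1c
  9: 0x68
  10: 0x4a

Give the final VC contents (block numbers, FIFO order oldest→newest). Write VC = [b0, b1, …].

VC = [13, 15, 3]

  [0] addr=0x49 blk=9 s=1: MISS | VC []
  [1] addr=0x4c blk=9 s=1: L1-HIT | VC []
  [2] addr=0x4b blk=9 s=1: L1-HIT | VC []
  [3] addr=0x4d blk=9 s=1: L1-HIT | VC []
  [4] addr=0x78 blk=15 s=1: MISS | VC [9]
  [5] addr=0x19 blk=3 s=1: MISS | VC [9, 15]
  [6] addr=0x1f blk=3 s=1: L1-HIT | VC [9, 15]
  [7] addr=0x7e blk=15 s=1: VC-HIT | VC [9, 3]
  [8] addr=0x1c blk=3 s=1: VC-HIT | VC [9, 15]
  [9] addr=0x68 blk=13 s=1: MISS | VC [9, 15, 3]
  [10] addr=0x4a blk=9 s=1: VC-HIT | VC [13, 15, 3]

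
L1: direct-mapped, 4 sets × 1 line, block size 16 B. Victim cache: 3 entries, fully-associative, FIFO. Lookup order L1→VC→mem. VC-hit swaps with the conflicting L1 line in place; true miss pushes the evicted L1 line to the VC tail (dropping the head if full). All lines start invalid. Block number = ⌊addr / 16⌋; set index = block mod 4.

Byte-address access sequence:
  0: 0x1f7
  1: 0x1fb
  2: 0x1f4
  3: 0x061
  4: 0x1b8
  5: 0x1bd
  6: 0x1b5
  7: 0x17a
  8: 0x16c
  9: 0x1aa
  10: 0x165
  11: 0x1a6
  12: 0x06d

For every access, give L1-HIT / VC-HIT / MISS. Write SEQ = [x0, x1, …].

SEQ = [MISS, L1-HIT, L1-HIT, MISS, MISS, L1-HIT, L1-HIT, MISS, MISS, MISS, VC-HIT, VC-HIT, VC-HIT]

0: 0x1f7 (blk 31, set 3) → MISS  vc=[]
1: 0x1fb (blk 31, set 3) → L1-HIT  vc=[]
2: 0x1f4 (blk 31, set 3) → L1-HIT  vc=[]
3: 0x61 (blk 6, set 2) → MISS  vc=[]
4: 0x1b8 (blk 27, set 3) → MISS  vc=[31]
5: 0x1bd (blk 27, set 3) → L1-HIT  vc=[31]
6: 0x1b5 (blk 27, set 3) → L1-HIT  vc=[31]
7: 0x17a (blk 23, set 3) → MISS  vc=[31, 27]
8: 0x16c (blk 22, set 2) → MISS  vc=[31, 27, 6]
9: 0x1aa (blk 26, set 2) → MISS  vc=[27, 6, 22]
10: 0x165 (blk 22, set 2) → VC-HIT  vc=[27, 6, 26]
11: 0x1a6 (blk 26, set 2) → VC-HIT  vc=[27, 6, 22]
12: 0x6d (blk 6, set 2) → VC-HIT  vc=[27, 26, 22]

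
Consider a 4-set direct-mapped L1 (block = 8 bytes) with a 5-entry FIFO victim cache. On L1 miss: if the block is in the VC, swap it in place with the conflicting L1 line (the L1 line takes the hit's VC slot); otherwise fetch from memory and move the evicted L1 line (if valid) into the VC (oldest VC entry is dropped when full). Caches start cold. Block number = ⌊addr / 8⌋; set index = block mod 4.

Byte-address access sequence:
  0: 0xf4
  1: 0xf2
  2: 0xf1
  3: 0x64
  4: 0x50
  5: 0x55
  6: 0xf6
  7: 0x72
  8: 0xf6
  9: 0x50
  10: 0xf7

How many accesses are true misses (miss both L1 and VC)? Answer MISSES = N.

MISSES = 4

#0 0xf4→b30/s2 MISS; vc=[]
#1 0xf2→b30/s2 L1-HIT; vc=[]
#2 0xf1→b30/s2 L1-HIT; vc=[]
#3 0x64→b12/s0 MISS; vc=[]
#4 0x50→b10/s2 MISS; vc=[30]
#5 0x55→b10/s2 L1-HIT; vc=[30]
#6 0xf6→b30/s2 VC-HIT; vc=[10]
#7 0x72→b14/s2 MISS; vc=[10,30]
#8 0xf6→b30/s2 VC-HIT; vc=[10,14]
#9 0x50→b10/s2 VC-HIT; vc=[30,14]
#10 0xf7→b30/s2 VC-HIT; vc=[10,14]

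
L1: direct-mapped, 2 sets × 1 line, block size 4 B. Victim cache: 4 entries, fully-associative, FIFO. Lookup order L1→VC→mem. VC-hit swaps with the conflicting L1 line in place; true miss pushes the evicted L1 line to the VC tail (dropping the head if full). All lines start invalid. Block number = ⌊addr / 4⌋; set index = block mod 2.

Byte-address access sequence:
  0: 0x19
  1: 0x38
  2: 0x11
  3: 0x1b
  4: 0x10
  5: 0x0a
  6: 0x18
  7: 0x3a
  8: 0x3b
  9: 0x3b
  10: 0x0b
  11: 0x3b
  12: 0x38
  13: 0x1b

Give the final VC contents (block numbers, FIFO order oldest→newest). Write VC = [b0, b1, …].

VC = [2, 14, 4]

  [0] addr=0x19 blk=6 s=0: MISS | VC []
  [1] addr=0x38 blk=14 s=0: MISS | VC [6]
  [2] addr=0x11 blk=4 s=0: MISS | VC [6, 14]
  [3] addr=0x1b blk=6 s=0: VC-HIT | VC [4, 14]
  [4] addr=0x10 blk=4 s=0: VC-HIT | VC [6, 14]
  [5] addr=0xa blk=2 s=0: MISS | VC [6, 14, 4]
  [6] addr=0x18 blk=6 s=0: VC-HIT | VC [2, 14, 4]
  [7] addr=0x3a blk=14 s=0: VC-HIT | VC [2, 6, 4]
  [8] addr=0x3b blk=14 s=0: L1-HIT | VC [2, 6, 4]
  [9] addr=0x3b blk=14 s=0: L1-HIT | VC [2, 6, 4]
  [10] addr=0xb blk=2 s=0: VC-HIT | VC [14, 6, 4]
  [11] addr=0x3b blk=14 s=0: VC-HIT | VC [2, 6, 4]
  [12] addr=0x38 blk=14 s=0: L1-HIT | VC [2, 6, 4]
  [13] addr=0x1b blk=6 s=0: VC-HIT | VC [2, 14, 4]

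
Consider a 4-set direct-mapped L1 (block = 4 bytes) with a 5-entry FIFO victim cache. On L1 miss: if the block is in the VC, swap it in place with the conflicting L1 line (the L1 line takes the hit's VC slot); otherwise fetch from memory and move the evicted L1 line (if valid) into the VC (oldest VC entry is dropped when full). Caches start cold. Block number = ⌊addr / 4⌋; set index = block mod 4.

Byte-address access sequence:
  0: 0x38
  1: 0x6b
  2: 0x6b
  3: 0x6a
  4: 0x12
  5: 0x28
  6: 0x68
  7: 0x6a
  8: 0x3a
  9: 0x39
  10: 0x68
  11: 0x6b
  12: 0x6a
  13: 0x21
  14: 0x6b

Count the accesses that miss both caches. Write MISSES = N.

MISSES = 5

0: 0x38 (blk 14, set 2) → MISS  vc=[]
1: 0x6b (blk 26, set 2) → MISS  vc=[14]
2: 0x6b (blk 26, set 2) → L1-HIT  vc=[14]
3: 0x6a (blk 26, set 2) → L1-HIT  vc=[14]
4: 0x12 (blk 4, set 0) → MISS  vc=[14]
5: 0x28 (blk 10, set 2) → MISS  vc=[14, 26]
6: 0x68 (blk 26, set 2) → VC-HIT  vc=[14, 10]
7: 0x6a (blk 26, set 2) → L1-HIT  vc=[14, 10]
8: 0x3a (blk 14, set 2) → VC-HIT  vc=[26, 10]
9: 0x39 (blk 14, set 2) → L1-HIT  vc=[26, 10]
10: 0x68 (blk 26, set 2) → VC-HIT  vc=[14, 10]
11: 0x6b (blk 26, set 2) → L1-HIT  vc=[14, 10]
12: 0x6a (blk 26, set 2) → L1-HIT  vc=[14, 10]
13: 0x21 (blk 8, set 0) → MISS  vc=[14, 10, 4]
14: 0x6b (blk 26, set 2) → L1-HIT  vc=[14, 10, 4]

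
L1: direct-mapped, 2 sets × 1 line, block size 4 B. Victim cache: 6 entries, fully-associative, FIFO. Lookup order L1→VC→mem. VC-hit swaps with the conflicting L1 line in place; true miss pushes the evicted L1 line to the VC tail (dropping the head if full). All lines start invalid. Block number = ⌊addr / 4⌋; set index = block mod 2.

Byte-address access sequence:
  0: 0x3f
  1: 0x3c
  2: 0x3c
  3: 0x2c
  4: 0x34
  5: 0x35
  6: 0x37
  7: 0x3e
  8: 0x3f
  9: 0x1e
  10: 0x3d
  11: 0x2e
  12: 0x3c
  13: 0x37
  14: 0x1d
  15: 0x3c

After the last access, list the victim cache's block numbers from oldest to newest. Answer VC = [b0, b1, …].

VC = [7, 11, 13]

#0 0x3f→b15/s1 MISS; vc=[]
#1 0x3c→b15/s1 L1-HIT; vc=[]
#2 0x3c→b15/s1 L1-HIT; vc=[]
#3 0x2c→b11/s1 MISS; vc=[15]
#4 0x34→b13/s1 MISS; vc=[15,11]
#5 0x35→b13/s1 L1-HIT; vc=[15,11]
#6 0x37→b13/s1 L1-HIT; vc=[15,11]
#7 0x3e→b15/s1 VC-HIT; vc=[13,11]
#8 0x3f→b15/s1 L1-HIT; vc=[13,11]
#9 0x1e→b7/s1 MISS; vc=[13,11,15]
#10 0x3d→b15/s1 VC-HIT; vc=[13,11,7]
#11 0x2e→b11/s1 VC-HIT; vc=[13,15,7]
#12 0x3c→b15/s1 VC-HIT; vc=[13,11,7]
#13 0x37→b13/s1 VC-HIT; vc=[15,11,7]
#14 0x1d→b7/s1 VC-HIT; vc=[15,11,13]
#15 0x3c→b15/s1 VC-HIT; vc=[7,11,13]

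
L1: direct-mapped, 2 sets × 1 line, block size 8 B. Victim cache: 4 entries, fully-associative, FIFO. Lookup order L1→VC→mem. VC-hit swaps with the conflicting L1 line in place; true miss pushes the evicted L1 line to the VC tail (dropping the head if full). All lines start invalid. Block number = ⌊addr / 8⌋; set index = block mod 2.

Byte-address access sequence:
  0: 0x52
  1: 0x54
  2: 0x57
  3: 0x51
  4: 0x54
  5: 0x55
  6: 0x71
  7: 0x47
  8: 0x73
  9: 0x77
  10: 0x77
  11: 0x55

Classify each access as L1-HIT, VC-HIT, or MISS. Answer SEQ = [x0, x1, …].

SEQ = [MISS, L1-HIT, L1-HIT, L1-HIT, L1-HIT, L1-HIT, MISS, MISS, VC-HIT, L1-HIT, L1-HIT, VC-HIT]

  [0] addr=0x52 blk=10 s=0: MISS | VC []
  [1] addr=0x54 blk=10 s=0: L1-HIT | VC []
  [2] addr=0x57 blk=10 s=0: L1-HIT | VC []
  [3] addr=0x51 blk=10 s=0: L1-HIT | VC []
  [4] addr=0x54 blk=10 s=0: L1-HIT | VC []
  [5] addr=0x55 blk=10 s=0: L1-HIT | VC []
  [6] addr=0x71 blk=14 s=0: MISS | VC [10]
  [7] addr=0x47 blk=8 s=0: MISS | VC [10, 14]
  [8] addr=0x73 blk=14 s=0: VC-HIT | VC [10, 8]
  [9] addr=0x77 blk=14 s=0: L1-HIT | VC [10, 8]
  [10] addr=0x77 blk=14 s=0: L1-HIT | VC [10, 8]
  [11] addr=0x55 blk=10 s=0: VC-HIT | VC [14, 8]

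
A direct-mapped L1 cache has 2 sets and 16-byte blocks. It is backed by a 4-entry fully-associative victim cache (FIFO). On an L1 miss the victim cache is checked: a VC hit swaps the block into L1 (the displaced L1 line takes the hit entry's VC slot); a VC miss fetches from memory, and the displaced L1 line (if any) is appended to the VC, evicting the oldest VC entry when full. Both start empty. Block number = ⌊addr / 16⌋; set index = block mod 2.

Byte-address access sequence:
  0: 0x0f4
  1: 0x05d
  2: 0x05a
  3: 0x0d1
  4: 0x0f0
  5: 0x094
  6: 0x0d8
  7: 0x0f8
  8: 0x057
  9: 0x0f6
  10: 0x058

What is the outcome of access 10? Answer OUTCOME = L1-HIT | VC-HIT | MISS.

  [0] addr=0xf4 blk=15 s=1: MISS | VC []
  [1] addr=0x5d blk=5 s=1: MISS | VC [15]
  [2] addr=0x5a blk=5 s=1: L1-HIT | VC [15]
  [3] addr=0xd1 blk=13 s=1: MISS | VC [15, 5]
  [4] addr=0xf0 blk=15 s=1: VC-HIT | VC [13, 5]
  [5] addr=0x94 blk=9 s=1: MISS | VC [13, 5, 15]
  [6] addr=0xd8 blk=13 s=1: VC-HIT | VC [9, 5, 15]
  [7] addr=0xf8 blk=15 s=1: VC-HIT | VC [9, 5, 13]
  [8] addr=0x57 blk=5 s=1: VC-HIT | VC [9, 15, 13]
  [9] addr=0xf6 blk=15 s=1: VC-HIT | VC [9, 5, 13]
  [10] addr=0x58 blk=5 s=1: VC-HIT | VC [9, 15, 13]

OUTCOME = VC-HIT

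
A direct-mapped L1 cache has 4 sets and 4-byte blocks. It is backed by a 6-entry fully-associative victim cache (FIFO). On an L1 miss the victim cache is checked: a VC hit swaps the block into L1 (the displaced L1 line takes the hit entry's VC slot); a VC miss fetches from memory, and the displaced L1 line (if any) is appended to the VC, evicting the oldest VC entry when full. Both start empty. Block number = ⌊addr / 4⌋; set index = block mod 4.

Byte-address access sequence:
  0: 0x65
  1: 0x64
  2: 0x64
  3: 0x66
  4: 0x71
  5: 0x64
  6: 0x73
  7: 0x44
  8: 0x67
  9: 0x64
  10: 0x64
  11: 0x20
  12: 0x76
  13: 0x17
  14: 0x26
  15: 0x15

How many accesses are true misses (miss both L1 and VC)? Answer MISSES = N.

#0 0x65→b25/s1 MISS; vc=[]
#1 0x64→b25/s1 L1-HIT; vc=[]
#2 0x64→b25/s1 L1-HIT; vc=[]
#3 0x66→b25/s1 L1-HIT; vc=[]
#4 0x71→b28/s0 MISS; vc=[]
#5 0x64→b25/s1 L1-HIT; vc=[]
#6 0x73→b28/s0 L1-HIT; vc=[]
#7 0x44→b17/s1 MISS; vc=[25]
#8 0x67→b25/s1 VC-HIT; vc=[17]
#9 0x64→b25/s1 L1-HIT; vc=[17]
#10 0x64→b25/s1 L1-HIT; vc=[17]
#11 0x20→b8/s0 MISS; vc=[17,28]
#12 0x76→b29/s1 MISS; vc=[17,28,25]
#13 0x17→b5/s1 MISS; vc=[17,28,25,29]
#14 0x26→b9/s1 MISS; vc=[17,28,25,29,5]
#15 0x15→b5/s1 VC-HIT; vc=[17,28,25,29,9]

MISSES = 7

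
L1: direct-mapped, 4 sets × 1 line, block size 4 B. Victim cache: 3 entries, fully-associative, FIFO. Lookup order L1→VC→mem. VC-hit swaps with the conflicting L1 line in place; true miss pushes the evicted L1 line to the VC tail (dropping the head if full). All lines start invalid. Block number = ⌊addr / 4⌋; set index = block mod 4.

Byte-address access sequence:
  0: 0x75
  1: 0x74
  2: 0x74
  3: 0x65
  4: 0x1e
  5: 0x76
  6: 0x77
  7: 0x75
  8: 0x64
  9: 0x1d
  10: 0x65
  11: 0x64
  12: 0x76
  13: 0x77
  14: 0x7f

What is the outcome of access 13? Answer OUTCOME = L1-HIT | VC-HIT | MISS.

0: 0x75 (blk 29, set 1) → MISS  vc=[]
1: 0x74 (blk 29, set 1) → L1-HIT  vc=[]
2: 0x74 (blk 29, set 1) → L1-HIT  vc=[]
3: 0x65 (blk 25, set 1) → MISS  vc=[29]
4: 0x1e (blk 7, set 3) → MISS  vc=[29]
5: 0x76 (blk 29, set 1) → VC-HIT  vc=[25]
6: 0x77 (blk 29, set 1) → L1-HIT  vc=[25]
7: 0x75 (blk 29, set 1) → L1-HIT  vc=[25]
8: 0x64 (blk 25, set 1) → VC-HIT  vc=[29]
9: 0x1d (blk 7, set 3) → L1-HIT  vc=[29]
10: 0x65 (blk 25, set 1) → L1-HIT  vc=[29]
11: 0x64 (blk 25, set 1) → L1-HIT  vc=[29]
12: 0x76 (blk 29, set 1) → VC-HIT  vc=[25]
13: 0x77 (blk 29, set 1) → L1-HIT  vc=[25]
14: 0x7f (blk 31, set 3) → MISS  vc=[25, 7]

OUTCOME = L1-HIT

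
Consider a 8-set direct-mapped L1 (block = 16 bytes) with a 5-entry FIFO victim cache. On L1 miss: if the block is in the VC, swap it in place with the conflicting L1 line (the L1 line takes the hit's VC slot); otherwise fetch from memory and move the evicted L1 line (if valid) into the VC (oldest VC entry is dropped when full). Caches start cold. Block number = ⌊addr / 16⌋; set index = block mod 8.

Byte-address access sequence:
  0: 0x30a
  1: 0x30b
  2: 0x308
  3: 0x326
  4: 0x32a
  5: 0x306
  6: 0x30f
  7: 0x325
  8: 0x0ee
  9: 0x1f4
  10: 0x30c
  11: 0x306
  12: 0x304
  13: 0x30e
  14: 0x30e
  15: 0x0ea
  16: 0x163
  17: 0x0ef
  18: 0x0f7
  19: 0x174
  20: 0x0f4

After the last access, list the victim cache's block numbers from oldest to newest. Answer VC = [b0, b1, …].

VC = [22, 31, 23]

0: 0x30a (blk 48, set 0) → MISS  vc=[]
1: 0x30b (blk 48, set 0) → L1-HIT  vc=[]
2: 0x308 (blk 48, set 0) → L1-HIT  vc=[]
3: 0x326 (blk 50, set 2) → MISS  vc=[]
4: 0x32a (blk 50, set 2) → L1-HIT  vc=[]
5: 0x306 (blk 48, set 0) → L1-HIT  vc=[]
6: 0x30f (blk 48, set 0) → L1-HIT  vc=[]
7: 0x325 (blk 50, set 2) → L1-HIT  vc=[]
8: 0xee (blk 14, set 6) → MISS  vc=[]
9: 0x1f4 (blk 31, set 7) → MISS  vc=[]
10: 0x30c (blk 48, set 0) → L1-HIT  vc=[]
11: 0x306 (blk 48, set 0) → L1-HIT  vc=[]
12: 0x304 (blk 48, set 0) → L1-HIT  vc=[]
13: 0x30e (blk 48, set 0) → L1-HIT  vc=[]
14: 0x30e (blk 48, set 0) → L1-HIT  vc=[]
15: 0xea (blk 14, set 6) → L1-HIT  vc=[]
16: 0x163 (blk 22, set 6) → MISS  vc=[14]
17: 0xef (blk 14, set 6) → VC-HIT  vc=[22]
18: 0xf7 (blk 15, set 7) → MISS  vc=[22, 31]
19: 0x174 (blk 23, set 7) → MISS  vc=[22, 31, 15]
20: 0xf4 (blk 15, set 7) → VC-HIT  vc=[22, 31, 23]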